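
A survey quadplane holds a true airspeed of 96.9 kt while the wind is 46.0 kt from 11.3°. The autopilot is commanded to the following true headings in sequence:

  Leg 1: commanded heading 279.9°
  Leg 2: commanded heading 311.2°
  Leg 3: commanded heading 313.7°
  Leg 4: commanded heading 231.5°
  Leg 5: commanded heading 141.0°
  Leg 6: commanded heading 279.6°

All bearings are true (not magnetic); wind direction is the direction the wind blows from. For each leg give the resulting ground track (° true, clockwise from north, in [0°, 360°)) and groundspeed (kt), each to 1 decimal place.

Leg 1: heading 279.9°; drift -25.1° → track 254.8°, groundspeed 108.3 kt
Leg 2: heading 311.2°; drift -28.3° → track 282.9°, groundspeed 84.0 kt
Leg 3: heading 313.7°; drift -28.3° → track 285.4°, groundspeed 82.0 kt
Leg 4: heading 231.5°; drift -12.7° → track 218.8°, groundspeed 135.3 kt
Leg 5: heading 141.0°; drift +15.7° → track 156.7°, groundspeed 131.1 kt
Leg 6: heading 279.6°; drift -25.1° → track 254.5°, groundspeed 108.5 kt

Leg 1: track=254.8°, groundspeed=108.3 kt
Leg 2: track=282.9°, groundspeed=84.0 kt
Leg 3: track=285.4°, groundspeed=82.0 kt
Leg 4: track=218.8°, groundspeed=135.3 kt
Leg 5: track=156.7°, groundspeed=131.1 kt
Leg 6: track=254.5°, groundspeed=108.5 kt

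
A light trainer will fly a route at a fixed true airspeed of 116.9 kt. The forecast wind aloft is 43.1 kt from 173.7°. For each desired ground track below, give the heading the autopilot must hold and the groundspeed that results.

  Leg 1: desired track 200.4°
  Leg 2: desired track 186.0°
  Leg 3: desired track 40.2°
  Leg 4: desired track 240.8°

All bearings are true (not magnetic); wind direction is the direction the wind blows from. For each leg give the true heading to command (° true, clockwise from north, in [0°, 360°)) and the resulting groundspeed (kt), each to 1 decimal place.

Leg 1: heading=190.9°, groundspeed=76.8 kt
Leg 2: heading=181.5°, groundspeed=74.4 kt
Leg 3: heading=55.7°, groundspeed=142.3 kt
Leg 4: heading=220.9°, groundspeed=93.2 kt

Leg 1: desired track 200.4°; wind correction -9.5° → command heading 190.9°, groundspeed 76.8 kt
Leg 2: desired track 186.0°; wind correction -4.5° → command heading 181.5°, groundspeed 74.4 kt
Leg 3: desired track 40.2°; wind correction +15.5° → command heading 55.7°, groundspeed 142.3 kt
Leg 4: desired track 240.8°; wind correction -19.9° → command heading 220.9°, groundspeed 93.2 kt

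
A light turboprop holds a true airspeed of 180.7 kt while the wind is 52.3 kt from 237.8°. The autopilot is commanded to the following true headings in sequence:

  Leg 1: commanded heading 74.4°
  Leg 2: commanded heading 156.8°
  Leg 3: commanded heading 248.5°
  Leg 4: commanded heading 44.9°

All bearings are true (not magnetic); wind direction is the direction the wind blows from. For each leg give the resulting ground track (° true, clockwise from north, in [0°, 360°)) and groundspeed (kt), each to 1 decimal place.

Leg 1: track=70.7°, groundspeed=231.3 kt
Leg 2: track=140.1°, groundspeed=180.1 kt
Leg 3: track=252.8°, groundspeed=129.7 kt
Leg 4: track=47.8°, groundspeed=232.0 kt

Leg 1: heading 74.4°; drift -3.7° → track 70.7°, groundspeed 231.3 kt
Leg 2: heading 156.8°; drift -16.7° → track 140.1°, groundspeed 180.1 kt
Leg 3: heading 248.5°; drift +4.3° → track 252.8°, groundspeed 129.7 kt
Leg 4: heading 44.9°; drift +2.9° → track 47.8°, groundspeed 232.0 kt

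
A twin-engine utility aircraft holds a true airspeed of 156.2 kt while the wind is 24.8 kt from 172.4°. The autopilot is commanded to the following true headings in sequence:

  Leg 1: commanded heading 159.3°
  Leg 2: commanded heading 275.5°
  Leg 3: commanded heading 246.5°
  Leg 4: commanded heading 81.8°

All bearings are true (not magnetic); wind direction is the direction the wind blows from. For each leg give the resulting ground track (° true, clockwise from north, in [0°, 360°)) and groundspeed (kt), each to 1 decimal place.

Leg 1: heading 159.3°; drift -2.4° → track 156.9°, groundspeed 132.2 kt
Leg 2: heading 275.5°; drift +8.5° → track 284.0°, groundspeed 163.6 kt
Leg 3: heading 246.5°; drift +9.1° → track 255.6°, groundspeed 151.3 kt
Leg 4: heading 81.8°; drift -9.0° → track 72.8°, groundspeed 158.4 kt

Leg 1: track=156.9°, groundspeed=132.2 kt
Leg 2: track=284.0°, groundspeed=163.6 kt
Leg 3: track=255.6°, groundspeed=151.3 kt
Leg 4: track=72.8°, groundspeed=158.4 kt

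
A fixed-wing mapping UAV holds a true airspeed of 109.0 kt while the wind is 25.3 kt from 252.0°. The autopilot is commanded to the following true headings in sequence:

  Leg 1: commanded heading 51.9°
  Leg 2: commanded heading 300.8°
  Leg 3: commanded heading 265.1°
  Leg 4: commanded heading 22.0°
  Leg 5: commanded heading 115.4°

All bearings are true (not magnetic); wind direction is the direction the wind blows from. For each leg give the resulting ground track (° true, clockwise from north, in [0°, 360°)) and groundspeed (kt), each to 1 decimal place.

Leg 1: heading 51.9°; drift +3.7° → track 55.6°, groundspeed 133.0 kt
Leg 2: heading 300.8°; drift +11.6° → track 312.4°, groundspeed 94.3 kt
Leg 3: heading 265.1°; drift +3.9° → track 269.0°, groundspeed 84.6 kt
Leg 4: heading 22.0°; drift +8.8° → track 30.8°, groundspeed 126.8 kt
Leg 5: heading 115.4°; drift -7.8° → track 107.6°, groundspeed 128.6 kt

Leg 1: track=55.6°, groundspeed=133.0 kt
Leg 2: track=312.4°, groundspeed=94.3 kt
Leg 3: track=269.0°, groundspeed=84.6 kt
Leg 4: track=30.8°, groundspeed=126.8 kt
Leg 5: track=107.6°, groundspeed=128.6 kt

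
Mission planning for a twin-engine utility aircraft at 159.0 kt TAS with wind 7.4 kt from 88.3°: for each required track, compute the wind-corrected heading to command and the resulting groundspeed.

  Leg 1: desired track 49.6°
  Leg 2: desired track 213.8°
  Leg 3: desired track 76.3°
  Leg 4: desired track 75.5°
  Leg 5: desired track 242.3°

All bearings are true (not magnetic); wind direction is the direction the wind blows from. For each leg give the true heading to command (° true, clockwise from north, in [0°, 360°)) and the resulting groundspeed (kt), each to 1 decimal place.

Leg 1: desired track 49.6°; wind correction +1.7° → command heading 51.3°, groundspeed 153.2 kt
Leg 2: desired track 213.8°; wind correction -2.2° → command heading 211.6°, groundspeed 163.2 kt
Leg 3: desired track 76.3°; wind correction +0.6° → command heading 76.9°, groundspeed 151.8 kt
Leg 4: desired track 75.5°; wind correction +0.6° → command heading 76.1°, groundspeed 151.8 kt
Leg 5: desired track 242.3°; wind correction -1.2° → command heading 241.1°, groundspeed 165.6 kt

Leg 1: heading=51.3°, groundspeed=153.2 kt
Leg 2: heading=211.6°, groundspeed=163.2 kt
Leg 3: heading=76.9°, groundspeed=151.8 kt
Leg 4: heading=76.1°, groundspeed=151.8 kt
Leg 5: heading=241.1°, groundspeed=165.6 kt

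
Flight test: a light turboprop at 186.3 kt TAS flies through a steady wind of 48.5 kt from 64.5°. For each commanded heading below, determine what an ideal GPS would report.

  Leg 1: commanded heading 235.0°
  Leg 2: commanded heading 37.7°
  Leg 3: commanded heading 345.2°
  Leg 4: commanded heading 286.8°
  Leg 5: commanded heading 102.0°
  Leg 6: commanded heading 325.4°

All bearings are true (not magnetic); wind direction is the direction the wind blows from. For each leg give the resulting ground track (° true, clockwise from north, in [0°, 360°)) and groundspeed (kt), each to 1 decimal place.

Leg 1: heading 235.0°; drift +2.0° → track 237.0°, groundspeed 234.3 kt
Leg 2: heading 37.7°; drift -8.7° → track 29.0°, groundspeed 144.7 kt
Leg 3: heading 345.2°; drift -15.0° → track 330.2°, groundspeed 183.6 kt
Leg 4: heading 286.8°; drift -8.4° → track 278.4°, groundspeed 224.6 kt
Leg 5: heading 102.0°; drift +11.3° → track 113.3°, groundspeed 150.7 kt
Leg 6: heading 325.4°; drift -13.9° → track 311.5°, groundspeed 199.8 kt

Leg 1: track=237.0°, groundspeed=234.3 kt
Leg 2: track=29.0°, groundspeed=144.7 kt
Leg 3: track=330.2°, groundspeed=183.6 kt
Leg 4: track=278.4°, groundspeed=224.6 kt
Leg 5: track=113.3°, groundspeed=150.7 kt
Leg 6: track=311.5°, groundspeed=199.8 kt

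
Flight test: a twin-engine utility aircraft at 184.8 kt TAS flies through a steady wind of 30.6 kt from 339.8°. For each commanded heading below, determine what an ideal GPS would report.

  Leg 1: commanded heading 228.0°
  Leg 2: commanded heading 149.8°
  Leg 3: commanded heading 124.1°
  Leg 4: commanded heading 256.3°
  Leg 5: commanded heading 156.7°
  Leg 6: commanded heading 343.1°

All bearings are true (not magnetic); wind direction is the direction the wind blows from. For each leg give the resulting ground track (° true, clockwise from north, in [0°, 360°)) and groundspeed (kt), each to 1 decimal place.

Leg 1: track=219.8°, groundspeed=198.2 kt
Leg 2: track=151.2°, groundspeed=215.0 kt
Leg 3: track=129.0°, groundspeed=210.4 kt
Leg 4: track=246.8°, groundspeed=183.9 kt
Leg 5: track=157.1°, groundspeed=215.4 kt
Leg 6: track=343.8°, groundspeed=154.3 kt

Leg 1: heading 228.0°; drift -8.2° → track 219.8°, groundspeed 198.2 kt
Leg 2: heading 149.8°; drift +1.4° → track 151.2°, groundspeed 215.0 kt
Leg 3: heading 124.1°; drift +4.9° → track 129.0°, groundspeed 210.4 kt
Leg 4: heading 256.3°; drift -9.5° → track 246.8°, groundspeed 183.9 kt
Leg 5: heading 156.7°; drift +0.4° → track 157.1°, groundspeed 215.4 kt
Leg 6: heading 343.1°; drift +0.7° → track 343.8°, groundspeed 154.3 kt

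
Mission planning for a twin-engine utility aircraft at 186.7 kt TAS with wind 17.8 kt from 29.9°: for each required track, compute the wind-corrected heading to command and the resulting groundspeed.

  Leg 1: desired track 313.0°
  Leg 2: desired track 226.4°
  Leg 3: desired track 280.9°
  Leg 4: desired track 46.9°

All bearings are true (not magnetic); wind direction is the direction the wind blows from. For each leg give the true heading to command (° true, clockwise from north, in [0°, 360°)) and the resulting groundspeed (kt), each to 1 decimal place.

Leg 1: desired track 313.0°; wind correction +5.3° → command heading 318.3°, groundspeed 181.9 kt
Leg 2: desired track 226.4°; wind correction +1.6° → command heading 228.0°, groundspeed 203.7 kt
Leg 3: desired track 280.9°; wind correction +5.2° → command heading 286.1°, groundspeed 191.7 kt
Leg 4: desired track 46.9°; wind correction -1.6° → command heading 45.3°, groundspeed 169.6 kt

Leg 1: heading=318.3°, groundspeed=181.9 kt
Leg 2: heading=228.0°, groundspeed=203.7 kt
Leg 3: heading=286.1°, groundspeed=191.7 kt
Leg 4: heading=45.3°, groundspeed=169.6 kt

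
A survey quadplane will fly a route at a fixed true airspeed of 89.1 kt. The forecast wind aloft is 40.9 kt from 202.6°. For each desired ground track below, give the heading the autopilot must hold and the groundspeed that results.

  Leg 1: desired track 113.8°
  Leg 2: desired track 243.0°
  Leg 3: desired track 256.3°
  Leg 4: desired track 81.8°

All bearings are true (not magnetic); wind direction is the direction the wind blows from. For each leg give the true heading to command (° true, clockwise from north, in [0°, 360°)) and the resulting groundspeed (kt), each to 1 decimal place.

Leg 1: desired track 113.8°; wind correction +27.3° → command heading 141.1°, groundspeed 78.3 kt
Leg 2: desired track 243.0°; wind correction -17.3° → command heading 225.7°, groundspeed 53.9 kt
Leg 3: desired track 256.3°; wind correction -21.7° → command heading 234.6°, groundspeed 58.6 kt
Leg 4: desired track 81.8°; wind correction +23.2° → command heading 105.0°, groundspeed 102.8 kt

Leg 1: heading=141.1°, groundspeed=78.3 kt
Leg 2: heading=225.7°, groundspeed=53.9 kt
Leg 3: heading=234.6°, groundspeed=58.6 kt
Leg 4: heading=105.0°, groundspeed=102.8 kt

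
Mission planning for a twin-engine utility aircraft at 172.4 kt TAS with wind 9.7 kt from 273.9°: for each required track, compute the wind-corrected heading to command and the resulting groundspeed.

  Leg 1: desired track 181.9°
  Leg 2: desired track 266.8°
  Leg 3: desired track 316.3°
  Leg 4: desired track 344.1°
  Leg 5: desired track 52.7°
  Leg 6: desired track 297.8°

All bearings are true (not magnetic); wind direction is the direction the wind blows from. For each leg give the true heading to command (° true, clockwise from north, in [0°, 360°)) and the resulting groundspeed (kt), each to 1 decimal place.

Leg 1: desired track 181.9°; wind correction +3.2° → command heading 185.1°, groundspeed 172.5 kt
Leg 2: desired track 266.8°; wind correction +0.4° → command heading 267.2°, groundspeed 162.8 kt
Leg 3: desired track 316.3°; wind correction -2.2° → command heading 314.1°, groundspeed 165.1 kt
Leg 4: desired track 344.1°; wind correction -3.0° → command heading 341.1°, groundspeed 168.9 kt
Leg 5: desired track 52.7°; wind correction -2.1° → command heading 50.6°, groundspeed 179.6 kt
Leg 6: desired track 297.8°; wind correction -1.3° → command heading 296.5°, groundspeed 163.5 kt

Leg 1: heading=185.1°, groundspeed=172.5 kt
Leg 2: heading=267.2°, groundspeed=162.8 kt
Leg 3: heading=314.1°, groundspeed=165.1 kt
Leg 4: heading=341.1°, groundspeed=168.9 kt
Leg 5: heading=50.6°, groundspeed=179.6 kt
Leg 6: heading=296.5°, groundspeed=163.5 kt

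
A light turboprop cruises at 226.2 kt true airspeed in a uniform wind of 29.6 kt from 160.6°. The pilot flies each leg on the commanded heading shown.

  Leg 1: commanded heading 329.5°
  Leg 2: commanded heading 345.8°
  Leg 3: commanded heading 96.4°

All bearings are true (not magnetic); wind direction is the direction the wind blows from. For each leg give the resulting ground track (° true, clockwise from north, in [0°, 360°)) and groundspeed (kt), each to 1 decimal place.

Leg 1: track=330.8°, groundspeed=255.3 kt
Leg 2: track=345.2°, groundspeed=255.7 kt
Leg 3: track=89.3°, groundspeed=215.0 kt

Leg 1: heading 329.5°; drift +1.3° → track 330.8°, groundspeed 255.3 kt
Leg 2: heading 345.8°; drift -0.6° → track 345.2°, groundspeed 255.7 kt
Leg 3: heading 96.4°; drift -7.1° → track 89.3°, groundspeed 215.0 kt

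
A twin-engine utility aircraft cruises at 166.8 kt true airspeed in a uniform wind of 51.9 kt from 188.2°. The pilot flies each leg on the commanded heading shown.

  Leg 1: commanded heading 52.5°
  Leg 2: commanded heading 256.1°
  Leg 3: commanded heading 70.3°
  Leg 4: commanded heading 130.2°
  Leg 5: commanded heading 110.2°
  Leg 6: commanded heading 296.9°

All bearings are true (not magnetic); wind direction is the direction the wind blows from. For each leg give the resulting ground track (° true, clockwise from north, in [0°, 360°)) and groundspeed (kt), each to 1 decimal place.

Leg 1: track=42.4°, groundspeed=207.1 kt
Leg 2: track=274.2°, groundspeed=154.9 kt
Leg 3: track=56.8°, groundspeed=196.5 kt
Leg 4: track=112.7°, groundspeed=146.1 kt
Leg 5: track=92.2°, groundspeed=164.1 kt
Leg 6: track=311.9°, groundspeed=189.9 kt

Leg 1: heading 52.5°; drift -10.1° → track 42.4°, groundspeed 207.1 kt
Leg 2: heading 256.1°; drift +18.1° → track 274.2°, groundspeed 154.9 kt
Leg 3: heading 70.3°; drift -13.5° → track 56.8°, groundspeed 196.5 kt
Leg 4: heading 130.2°; drift -17.5° → track 112.7°, groundspeed 146.1 kt
Leg 5: heading 110.2°; drift -18.0° → track 92.2°, groundspeed 164.1 kt
Leg 6: heading 296.9°; drift +15.0° → track 311.9°, groundspeed 189.9 kt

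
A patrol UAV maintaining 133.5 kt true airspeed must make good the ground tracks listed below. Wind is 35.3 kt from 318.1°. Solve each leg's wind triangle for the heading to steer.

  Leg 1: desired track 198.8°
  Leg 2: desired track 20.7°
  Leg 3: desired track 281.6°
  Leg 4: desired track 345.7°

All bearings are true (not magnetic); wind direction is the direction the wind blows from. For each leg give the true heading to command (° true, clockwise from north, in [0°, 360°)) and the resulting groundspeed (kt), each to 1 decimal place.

Leg 1: heading=212.1°, groundspeed=147.2 kt
Leg 2: heading=7.1°, groundspeed=113.5 kt
Leg 3: heading=290.6°, groundspeed=103.5 kt
Leg 4: heading=338.7°, groundspeed=101.2 kt

Leg 1: desired track 198.8°; wind correction +13.3° → command heading 212.1°, groundspeed 147.2 kt
Leg 2: desired track 20.7°; wind correction -13.6° → command heading 7.1°, groundspeed 113.5 kt
Leg 3: desired track 281.6°; wind correction +9.0° → command heading 290.6°, groundspeed 103.5 kt
Leg 4: desired track 345.7°; wind correction -7.0° → command heading 338.7°, groundspeed 101.2 kt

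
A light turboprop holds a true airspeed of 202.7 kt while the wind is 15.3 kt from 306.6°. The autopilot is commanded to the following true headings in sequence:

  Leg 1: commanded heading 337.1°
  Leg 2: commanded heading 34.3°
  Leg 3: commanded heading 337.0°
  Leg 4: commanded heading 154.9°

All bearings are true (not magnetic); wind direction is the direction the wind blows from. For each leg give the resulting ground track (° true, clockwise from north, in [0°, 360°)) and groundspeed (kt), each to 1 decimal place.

Leg 1: track=339.4°, groundspeed=189.7 kt
Leg 2: track=38.6°, groundspeed=202.7 kt
Leg 3: track=339.3°, groundspeed=189.7 kt
Leg 4: track=153.0°, groundspeed=216.3 kt

Leg 1: heading 337.1°; drift +2.3° → track 339.4°, groundspeed 189.7 kt
Leg 2: heading 34.3°; drift +4.3° → track 38.6°, groundspeed 202.7 kt
Leg 3: heading 337.0°; drift +2.3° → track 339.3°, groundspeed 189.7 kt
Leg 4: heading 154.9°; drift -1.9° → track 153.0°, groundspeed 216.3 kt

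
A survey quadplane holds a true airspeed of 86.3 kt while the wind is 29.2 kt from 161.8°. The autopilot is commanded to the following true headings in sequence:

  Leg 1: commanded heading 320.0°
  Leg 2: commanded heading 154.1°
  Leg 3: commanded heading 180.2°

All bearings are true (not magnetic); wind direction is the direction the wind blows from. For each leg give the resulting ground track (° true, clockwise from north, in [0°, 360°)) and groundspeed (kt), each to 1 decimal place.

Leg 1: track=325.5°, groundspeed=113.9 kt
Leg 2: track=150.2°, groundspeed=57.5 kt
Leg 3: track=189.1°, groundspeed=59.3 kt

Leg 1: heading 320.0°; drift +5.5° → track 325.5°, groundspeed 113.9 kt
Leg 2: heading 154.1°; drift -3.9° → track 150.2°, groundspeed 57.5 kt
Leg 3: heading 180.2°; drift +8.9° → track 189.1°, groundspeed 59.3 kt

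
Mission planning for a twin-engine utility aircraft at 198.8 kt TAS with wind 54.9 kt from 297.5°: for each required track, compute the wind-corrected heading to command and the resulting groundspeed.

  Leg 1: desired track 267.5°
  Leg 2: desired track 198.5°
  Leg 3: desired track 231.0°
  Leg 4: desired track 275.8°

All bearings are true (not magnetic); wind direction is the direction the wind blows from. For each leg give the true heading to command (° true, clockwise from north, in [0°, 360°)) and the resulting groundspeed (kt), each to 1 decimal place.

Leg 1: heading=275.4°, groundspeed=149.4 kt
Leg 2: heading=214.3°, groundspeed=199.9 kt
Leg 3: heading=245.7°, groundspeed=170.4 kt
Leg 4: heading=281.7°, groundspeed=146.8 kt

Leg 1: desired track 267.5°; wind correction +7.9° → command heading 275.4°, groundspeed 149.4 kt
Leg 2: desired track 198.5°; wind correction +15.8° → command heading 214.3°, groundspeed 199.9 kt
Leg 3: desired track 231.0°; wind correction +14.7° → command heading 245.7°, groundspeed 170.4 kt
Leg 4: desired track 275.8°; wind correction +5.9° → command heading 281.7°, groundspeed 146.8 kt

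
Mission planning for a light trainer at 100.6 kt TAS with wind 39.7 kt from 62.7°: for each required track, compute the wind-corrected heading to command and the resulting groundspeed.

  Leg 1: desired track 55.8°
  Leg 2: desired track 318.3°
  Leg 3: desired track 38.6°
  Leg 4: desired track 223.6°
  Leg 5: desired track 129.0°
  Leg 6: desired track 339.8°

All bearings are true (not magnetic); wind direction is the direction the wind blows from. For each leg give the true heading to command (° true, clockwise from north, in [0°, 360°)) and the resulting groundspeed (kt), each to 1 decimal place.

Leg 1: desired track 55.8°; wind correction +2.7° → command heading 58.5°, groundspeed 61.1 kt
Leg 2: desired track 318.3°; wind correction +22.5° → command heading 340.8°, groundspeed 102.8 kt
Leg 3: desired track 38.6°; wind correction +9.3° → command heading 47.9°, groundspeed 63.0 kt
Leg 4: desired track 223.6°; wind correction -7.4° → command heading 216.2°, groundspeed 137.3 kt
Leg 5: desired track 129.0°; wind correction -21.2° → command heading 107.8°, groundspeed 77.8 kt
Leg 6: desired track 339.8°; wind correction +23.1° → command heading 2.9°, groundspeed 87.7 kt

Leg 1: heading=58.5°, groundspeed=61.1 kt
Leg 2: heading=340.8°, groundspeed=102.8 kt
Leg 3: heading=47.9°, groundspeed=63.0 kt
Leg 4: heading=216.2°, groundspeed=137.3 kt
Leg 5: heading=107.8°, groundspeed=77.8 kt
Leg 6: heading=2.9°, groundspeed=87.7 kt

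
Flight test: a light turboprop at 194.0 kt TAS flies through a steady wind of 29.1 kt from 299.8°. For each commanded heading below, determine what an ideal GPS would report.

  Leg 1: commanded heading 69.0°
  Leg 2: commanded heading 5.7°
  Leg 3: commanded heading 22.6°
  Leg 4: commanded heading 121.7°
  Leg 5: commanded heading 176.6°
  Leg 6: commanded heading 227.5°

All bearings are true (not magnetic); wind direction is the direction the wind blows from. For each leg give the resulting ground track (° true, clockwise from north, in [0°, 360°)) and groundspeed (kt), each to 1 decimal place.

Leg 1: track=75.1°, groundspeed=213.6 kt
Leg 2: track=14.0°, groundspeed=184.0 kt
Leg 3: track=31.2°, groundspeed=192.5 kt
Leg 4: track=121.5°, groundspeed=223.1 kt
Leg 5: track=170.0°, groundspeed=211.3 kt
Leg 6: track=219.0°, groundspeed=187.2 kt

Leg 1: heading 69.0°; drift +6.1° → track 75.1°, groundspeed 213.6 kt
Leg 2: heading 5.7°; drift +8.3° → track 14.0°, groundspeed 184.0 kt
Leg 3: heading 22.6°; drift +8.6° → track 31.2°, groundspeed 192.5 kt
Leg 4: heading 121.7°; drift -0.2° → track 121.5°, groundspeed 223.1 kt
Leg 5: heading 176.6°; drift -6.6° → track 170.0°, groundspeed 211.3 kt
Leg 6: heading 227.5°; drift -8.5° → track 219.0°, groundspeed 187.2 kt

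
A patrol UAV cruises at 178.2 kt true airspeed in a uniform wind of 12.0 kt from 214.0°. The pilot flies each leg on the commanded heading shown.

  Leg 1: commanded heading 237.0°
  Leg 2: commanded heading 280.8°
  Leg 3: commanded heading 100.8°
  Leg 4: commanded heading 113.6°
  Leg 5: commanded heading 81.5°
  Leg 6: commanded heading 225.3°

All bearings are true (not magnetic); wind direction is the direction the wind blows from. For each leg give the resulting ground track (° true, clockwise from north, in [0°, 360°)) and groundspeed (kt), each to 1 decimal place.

Leg 1: track=238.6°, groundspeed=167.2 kt
Leg 2: track=284.4°, groundspeed=173.8 kt
Leg 3: track=97.3°, groundspeed=183.3 kt
Leg 4: track=109.9°, groundspeed=180.8 kt
Leg 5: track=78.8°, groundspeed=186.5 kt
Leg 6: track=226.1°, groundspeed=166.4 kt

Leg 1: heading 237.0°; drift +1.6° → track 238.6°, groundspeed 167.2 kt
Leg 2: heading 280.8°; drift +3.6° → track 284.4°, groundspeed 173.8 kt
Leg 3: heading 100.8°; drift -3.5° → track 97.3°, groundspeed 183.3 kt
Leg 4: heading 113.6°; drift -3.7° → track 109.9°, groundspeed 180.8 kt
Leg 5: heading 81.5°; drift -2.7° → track 78.8°, groundspeed 186.5 kt
Leg 6: heading 225.3°; drift +0.8° → track 226.1°, groundspeed 166.4 kt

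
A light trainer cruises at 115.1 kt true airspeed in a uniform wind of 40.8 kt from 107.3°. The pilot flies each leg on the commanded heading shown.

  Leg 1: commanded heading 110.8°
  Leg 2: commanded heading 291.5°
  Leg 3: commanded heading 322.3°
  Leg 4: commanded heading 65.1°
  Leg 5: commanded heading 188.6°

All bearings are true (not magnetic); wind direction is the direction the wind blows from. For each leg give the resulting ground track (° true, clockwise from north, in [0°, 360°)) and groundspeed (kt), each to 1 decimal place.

Leg 1: track=112.7°, groundspeed=74.4 kt
Leg 2: track=290.4°, groundspeed=155.8 kt
Leg 3: track=313.3°, groundspeed=150.4 kt
Leg 4: track=47.2°, groundspeed=89.2 kt
Leg 5: track=208.9°, groundspeed=116.2 kt

Leg 1: heading 110.8°; drift +1.9° → track 112.7°, groundspeed 74.4 kt
Leg 2: heading 291.5°; drift -1.1° → track 290.4°, groundspeed 155.8 kt
Leg 3: heading 322.3°; drift -9.0° → track 313.3°, groundspeed 150.4 kt
Leg 4: heading 65.1°; drift -17.9° → track 47.2°, groundspeed 89.2 kt
Leg 5: heading 188.6°; drift +20.3° → track 208.9°, groundspeed 116.2 kt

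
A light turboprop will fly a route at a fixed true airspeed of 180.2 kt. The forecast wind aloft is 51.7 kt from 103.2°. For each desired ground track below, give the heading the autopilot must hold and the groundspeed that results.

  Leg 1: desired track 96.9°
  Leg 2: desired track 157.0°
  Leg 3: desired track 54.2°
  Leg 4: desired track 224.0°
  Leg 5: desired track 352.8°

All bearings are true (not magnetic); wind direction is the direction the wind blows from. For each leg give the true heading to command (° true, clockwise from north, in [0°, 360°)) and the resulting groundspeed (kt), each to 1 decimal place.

Leg 1: desired track 96.9°; wind correction +1.8° → command heading 98.7°, groundspeed 128.7 kt
Leg 2: desired track 157.0°; wind correction -13.4° → command heading 143.6°, groundspeed 144.8 kt
Leg 3: desired track 54.2°; wind correction +12.5° → command heading 66.7°, groundspeed 142.0 kt
Leg 4: desired track 224.0°; wind correction -14.3° → command heading 209.7°, groundspeed 201.1 kt
Leg 5: desired track 352.8°; wind correction +15.6° → command heading 8.4°, groundspeed 191.6 kt

Leg 1: heading=98.7°, groundspeed=128.7 kt
Leg 2: heading=143.6°, groundspeed=144.8 kt
Leg 3: heading=66.7°, groundspeed=142.0 kt
Leg 4: heading=209.7°, groundspeed=201.1 kt
Leg 5: heading=8.4°, groundspeed=191.6 kt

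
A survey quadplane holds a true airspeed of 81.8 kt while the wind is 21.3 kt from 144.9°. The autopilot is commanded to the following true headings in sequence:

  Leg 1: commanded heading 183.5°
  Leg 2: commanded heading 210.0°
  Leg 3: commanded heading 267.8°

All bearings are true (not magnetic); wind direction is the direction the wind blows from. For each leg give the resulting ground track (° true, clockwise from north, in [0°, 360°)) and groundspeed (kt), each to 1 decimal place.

Leg 1: track=195.0°, groundspeed=66.5 kt
Leg 2: track=224.9°, groundspeed=75.4 kt
Leg 3: track=278.6°, groundspeed=95.1 kt

Leg 1: heading 183.5°; drift +11.5° → track 195.0°, groundspeed 66.5 kt
Leg 2: heading 210.0°; drift +14.9° → track 224.9°, groundspeed 75.4 kt
Leg 3: heading 267.8°; drift +10.8° → track 278.6°, groundspeed 95.1 kt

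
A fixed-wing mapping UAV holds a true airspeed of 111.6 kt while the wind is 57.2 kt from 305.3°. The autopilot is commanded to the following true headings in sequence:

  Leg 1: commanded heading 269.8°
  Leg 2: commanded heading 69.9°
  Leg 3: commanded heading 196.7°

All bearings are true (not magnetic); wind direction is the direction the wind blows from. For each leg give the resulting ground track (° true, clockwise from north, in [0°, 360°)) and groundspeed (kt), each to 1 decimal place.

Leg 1: track=242.7°, groundspeed=73.0 kt
Leg 2: track=88.0°, groundspeed=151.6 kt
Leg 3: track=174.0°, groundspeed=140.7 kt

Leg 1: heading 269.8°; drift -27.1° → track 242.7°, groundspeed 73.0 kt
Leg 2: heading 69.9°; drift +18.1° → track 88.0°, groundspeed 151.6 kt
Leg 3: heading 196.7°; drift -22.7° → track 174.0°, groundspeed 140.7 kt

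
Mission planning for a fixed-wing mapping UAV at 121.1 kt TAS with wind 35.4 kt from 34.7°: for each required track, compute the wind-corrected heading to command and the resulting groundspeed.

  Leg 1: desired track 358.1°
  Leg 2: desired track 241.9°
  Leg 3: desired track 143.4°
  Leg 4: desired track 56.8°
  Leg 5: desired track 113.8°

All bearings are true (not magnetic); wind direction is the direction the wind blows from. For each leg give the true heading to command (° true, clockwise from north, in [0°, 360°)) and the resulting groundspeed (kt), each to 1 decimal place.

Leg 1: desired track 358.1°; wind correction +10.0° → command heading 8.1°, groundspeed 90.8 kt
Leg 2: desired track 241.9°; wind correction +7.7° → command heading 249.6°, groundspeed 151.5 kt
Leg 3: desired track 143.4°; wind correction -16.1° → command heading 127.3°, groundspeed 127.7 kt
Leg 4: desired track 56.8°; wind correction -6.3° → command heading 50.5°, groundspeed 87.6 kt
Leg 5: desired track 113.8°; wind correction -16.7° → command heading 97.1°, groundspeed 109.3 kt

Leg 1: heading=8.1°, groundspeed=90.8 kt
Leg 2: heading=249.6°, groundspeed=151.5 kt
Leg 3: heading=127.3°, groundspeed=127.7 kt
Leg 4: heading=50.5°, groundspeed=87.6 kt
Leg 5: heading=97.1°, groundspeed=109.3 kt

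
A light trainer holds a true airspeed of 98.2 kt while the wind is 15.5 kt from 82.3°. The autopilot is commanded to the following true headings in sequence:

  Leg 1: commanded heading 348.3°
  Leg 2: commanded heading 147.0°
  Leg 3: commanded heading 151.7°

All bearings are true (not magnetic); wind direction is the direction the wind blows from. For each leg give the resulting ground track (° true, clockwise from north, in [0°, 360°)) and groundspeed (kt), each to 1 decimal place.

Leg 1: track=339.4°, groundspeed=100.5 kt
Leg 2: track=155.7°, groundspeed=92.6 kt
Leg 3: track=160.6°, groundspeed=93.9 kt

Leg 1: heading 348.3°; drift -8.9° → track 339.4°, groundspeed 100.5 kt
Leg 2: heading 147.0°; drift +8.7° → track 155.7°, groundspeed 92.6 kt
Leg 3: heading 151.7°; drift +8.9° → track 160.6°, groundspeed 93.9 kt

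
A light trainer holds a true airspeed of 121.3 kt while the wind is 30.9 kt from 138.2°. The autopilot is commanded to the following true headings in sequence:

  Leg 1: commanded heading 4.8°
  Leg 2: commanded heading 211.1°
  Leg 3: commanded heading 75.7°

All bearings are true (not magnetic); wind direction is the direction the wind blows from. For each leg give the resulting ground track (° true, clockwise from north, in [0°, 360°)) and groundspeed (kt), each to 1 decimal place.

Leg 1: track=355.8°, groundspeed=144.3 kt
Leg 2: track=225.8°, groundspeed=116.0 kt
Leg 3: track=61.3°, groundspeed=110.5 kt

Leg 1: heading 4.8°; drift -9.0° → track 355.8°, groundspeed 144.3 kt
Leg 2: heading 211.1°; drift +14.7° → track 225.8°, groundspeed 116.0 kt
Leg 3: heading 75.7°; drift -14.4° → track 61.3°, groundspeed 110.5 kt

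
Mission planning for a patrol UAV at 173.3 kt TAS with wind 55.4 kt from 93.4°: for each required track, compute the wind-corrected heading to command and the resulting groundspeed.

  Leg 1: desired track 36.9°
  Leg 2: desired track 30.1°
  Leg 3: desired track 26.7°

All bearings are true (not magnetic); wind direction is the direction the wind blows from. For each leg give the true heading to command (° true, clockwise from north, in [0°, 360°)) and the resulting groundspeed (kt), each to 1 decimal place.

Leg 1: desired track 36.9°; wind correction +15.5° → command heading 52.4°, groundspeed 136.5 kt
Leg 2: desired track 30.1°; wind correction +16.6° → command heading 46.7°, groundspeed 141.2 kt
Leg 3: desired track 26.7°; wind correction +17.1° → command heading 43.8°, groundspeed 143.7 kt

Leg 1: heading=52.4°, groundspeed=136.5 kt
Leg 2: heading=46.7°, groundspeed=141.2 kt
Leg 3: heading=43.8°, groundspeed=143.7 kt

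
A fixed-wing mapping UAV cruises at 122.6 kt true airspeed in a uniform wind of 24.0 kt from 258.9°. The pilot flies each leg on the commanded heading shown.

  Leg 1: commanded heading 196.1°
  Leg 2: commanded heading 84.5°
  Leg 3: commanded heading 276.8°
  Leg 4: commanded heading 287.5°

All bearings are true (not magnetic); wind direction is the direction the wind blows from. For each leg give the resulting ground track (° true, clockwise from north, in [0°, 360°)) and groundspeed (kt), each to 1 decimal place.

Leg 1: track=185.3°, groundspeed=113.7 kt
Leg 2: track=83.6°, groundspeed=146.5 kt
Leg 3: track=281.0°, groundspeed=100.0 kt
Leg 4: track=294.0°, groundspeed=102.2 kt

Leg 1: heading 196.1°; drift -10.8° → track 185.3°, groundspeed 113.7 kt
Leg 2: heading 84.5°; drift -0.9° → track 83.6°, groundspeed 146.5 kt
Leg 3: heading 276.8°; drift +4.2° → track 281.0°, groundspeed 100.0 kt
Leg 4: heading 287.5°; drift +6.5° → track 294.0°, groundspeed 102.2 kt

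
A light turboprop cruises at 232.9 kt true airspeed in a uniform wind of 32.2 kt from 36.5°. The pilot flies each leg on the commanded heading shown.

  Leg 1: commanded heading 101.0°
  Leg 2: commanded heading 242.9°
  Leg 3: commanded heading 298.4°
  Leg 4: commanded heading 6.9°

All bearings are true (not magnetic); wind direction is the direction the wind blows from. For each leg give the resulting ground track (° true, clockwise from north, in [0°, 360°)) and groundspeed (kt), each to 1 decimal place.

Leg 1: heading 101.0°; drift +7.6° → track 108.6°, groundspeed 221.0 kt
Leg 2: heading 242.9°; drift -3.1° → track 239.8°, groundspeed 262.1 kt
Leg 3: heading 298.4°; drift -7.6° → track 290.8°, groundspeed 239.6 kt
Leg 4: heading 6.9°; drift -4.4° → track 2.5°, groundspeed 205.5 kt

Leg 1: track=108.6°, groundspeed=221.0 kt
Leg 2: track=239.8°, groundspeed=262.1 kt
Leg 3: track=290.8°, groundspeed=239.6 kt
Leg 4: track=2.5°, groundspeed=205.5 kt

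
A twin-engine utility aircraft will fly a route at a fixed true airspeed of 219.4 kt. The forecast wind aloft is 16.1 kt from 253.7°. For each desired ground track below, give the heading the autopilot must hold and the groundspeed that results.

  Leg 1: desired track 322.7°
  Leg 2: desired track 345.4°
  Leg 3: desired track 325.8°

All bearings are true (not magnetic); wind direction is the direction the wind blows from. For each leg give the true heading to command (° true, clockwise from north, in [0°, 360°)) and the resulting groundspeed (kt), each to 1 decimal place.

Leg 1: desired track 322.7°; wind correction -3.9° → command heading 318.8°, groundspeed 213.1 kt
Leg 2: desired track 345.4°; wind correction -4.2° → command heading 341.2°, groundspeed 219.3 kt
Leg 3: desired track 325.8°; wind correction -4.0° → command heading 321.8°, groundspeed 213.9 kt

Leg 1: heading=318.8°, groundspeed=213.1 kt
Leg 2: heading=341.2°, groundspeed=219.3 kt
Leg 3: heading=321.8°, groundspeed=213.9 kt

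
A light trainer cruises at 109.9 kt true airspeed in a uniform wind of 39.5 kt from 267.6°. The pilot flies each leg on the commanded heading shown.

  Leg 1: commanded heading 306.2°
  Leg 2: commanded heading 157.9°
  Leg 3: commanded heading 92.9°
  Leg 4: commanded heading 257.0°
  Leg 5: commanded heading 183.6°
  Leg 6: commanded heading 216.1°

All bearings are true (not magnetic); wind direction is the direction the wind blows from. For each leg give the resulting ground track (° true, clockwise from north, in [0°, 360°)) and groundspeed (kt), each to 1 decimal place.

Leg 1: track=323.5°, groundspeed=82.8 kt
Leg 2: track=141.1°, groundspeed=128.7 kt
Leg 3: track=91.5°, groundspeed=149.3 kt
Leg 4: track=251.2°, groundspeed=71.4 kt
Leg 5: track=163.2°, groundspeed=112.8 kt
Leg 6: track=196.2°, groundspeed=90.7 kt

Leg 1: heading 306.2°; drift +17.3° → track 323.5°, groundspeed 82.8 kt
Leg 2: heading 157.9°; drift -16.8° → track 141.1°, groundspeed 128.7 kt
Leg 3: heading 92.9°; drift -1.4° → track 91.5°, groundspeed 149.3 kt
Leg 4: heading 257.0°; drift -5.8° → track 251.2°, groundspeed 71.4 kt
Leg 5: heading 183.6°; drift -20.4° → track 163.2°, groundspeed 112.8 kt
Leg 6: heading 216.1°; drift -19.9° → track 196.2°, groundspeed 90.7 kt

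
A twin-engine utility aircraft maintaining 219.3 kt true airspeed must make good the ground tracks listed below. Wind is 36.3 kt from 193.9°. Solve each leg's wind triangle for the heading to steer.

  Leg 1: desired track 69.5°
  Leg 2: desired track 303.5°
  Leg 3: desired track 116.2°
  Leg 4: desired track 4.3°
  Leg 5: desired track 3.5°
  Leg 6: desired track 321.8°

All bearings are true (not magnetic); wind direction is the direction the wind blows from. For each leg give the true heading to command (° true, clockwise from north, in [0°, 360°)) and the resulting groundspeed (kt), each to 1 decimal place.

Leg 1: heading=77.3°, groundspeed=237.8 kt
Leg 2: heading=294.5°, groundspeed=228.8 kt
Leg 3: heading=125.5°, groundspeed=208.7 kt
Leg 4: heading=2.7°, groundspeed=255.0 kt
Leg 5: heading=1.8°, groundspeed=254.9 kt
Leg 6: heading=314.3°, groundspeed=239.7 kt

Leg 1: desired track 69.5°; wind correction +7.8° → command heading 77.3°, groundspeed 237.8 kt
Leg 2: desired track 303.5°; wind correction -9.0° → command heading 294.5°, groundspeed 228.8 kt
Leg 3: desired track 116.2°; wind correction +9.3° → command heading 125.5°, groundspeed 208.7 kt
Leg 4: desired track 4.3°; wind correction -1.6° → command heading 2.7°, groundspeed 255.0 kt
Leg 5: desired track 3.5°; wind correction -1.7° → command heading 1.8°, groundspeed 254.9 kt
Leg 6: desired track 321.8°; wind correction -7.5° → command heading 314.3°, groundspeed 239.7 kt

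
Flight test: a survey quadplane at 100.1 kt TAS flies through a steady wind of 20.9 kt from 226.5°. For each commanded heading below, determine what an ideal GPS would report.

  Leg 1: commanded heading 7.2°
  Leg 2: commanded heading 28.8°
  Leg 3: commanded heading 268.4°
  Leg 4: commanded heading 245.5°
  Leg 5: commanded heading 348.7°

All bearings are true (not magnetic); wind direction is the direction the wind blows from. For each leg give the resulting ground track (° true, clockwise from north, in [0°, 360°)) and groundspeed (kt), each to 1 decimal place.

Leg 1: track=13.7°, groundspeed=117.0 kt
Leg 2: track=31.8°, groundspeed=120.2 kt
Leg 3: track=277.8°, groundspeed=85.7 kt
Leg 4: track=250.3°, groundspeed=80.6 kt
Leg 5: track=357.7°, groundspeed=112.6 kt

Leg 1: heading 7.2°; drift +6.5° → track 13.7°, groundspeed 117.0 kt
Leg 2: heading 28.8°; drift +3.0° → track 31.8°, groundspeed 120.2 kt
Leg 3: heading 268.4°; drift +9.4° → track 277.8°, groundspeed 85.7 kt
Leg 4: heading 245.5°; drift +4.8° → track 250.3°, groundspeed 80.6 kt
Leg 5: heading 348.7°; drift +9.0° → track 357.7°, groundspeed 112.6 kt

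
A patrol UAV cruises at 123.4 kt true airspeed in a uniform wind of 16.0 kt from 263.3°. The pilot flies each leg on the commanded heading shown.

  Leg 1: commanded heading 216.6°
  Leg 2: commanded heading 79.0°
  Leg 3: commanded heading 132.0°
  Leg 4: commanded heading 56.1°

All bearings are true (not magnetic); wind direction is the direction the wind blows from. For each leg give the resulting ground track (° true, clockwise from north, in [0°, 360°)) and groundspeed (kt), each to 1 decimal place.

Leg 1: track=210.7°, groundspeed=113.0 kt
Leg 2: track=79.5°, groundspeed=139.4 kt
Leg 3: track=126.9°, groundspeed=134.5 kt
Leg 4: track=59.1°, groundspeed=137.8 kt

Leg 1: heading 216.6°; drift -5.9° → track 210.7°, groundspeed 113.0 kt
Leg 2: heading 79.0°; drift +0.5° → track 79.5°, groundspeed 139.4 kt
Leg 3: heading 132.0°; drift -5.1° → track 126.9°, groundspeed 134.5 kt
Leg 4: heading 56.1°; drift +3.0° → track 59.1°, groundspeed 137.8 kt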